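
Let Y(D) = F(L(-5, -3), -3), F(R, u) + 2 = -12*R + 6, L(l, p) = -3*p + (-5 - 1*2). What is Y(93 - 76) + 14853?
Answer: 14833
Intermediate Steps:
L(l, p) = -7 - 3*p (L(l, p) = -3*p + (-5 - 2) = -3*p - 7 = -7 - 3*p)
F(R, u) = 4 - 12*R (F(R, u) = -2 + (-12*R + 6) = -2 + (6 - 12*R) = 4 - 12*R)
Y(D) = -20 (Y(D) = 4 - 12*(-7 - 3*(-3)) = 4 - 12*(-7 + 9) = 4 - 12*2 = 4 - 24 = -20)
Y(93 - 76) + 14853 = -20 + 14853 = 14833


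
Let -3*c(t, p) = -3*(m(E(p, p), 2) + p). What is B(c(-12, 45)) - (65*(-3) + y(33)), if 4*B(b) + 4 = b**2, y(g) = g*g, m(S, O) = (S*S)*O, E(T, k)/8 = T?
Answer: 67207966445/4 ≈ 1.6802e+10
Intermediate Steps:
E(T, k) = 8*T
m(S, O) = O*S**2 (m(S, O) = S**2*O = O*S**2)
y(g) = g**2
c(t, p) = p + 128*p**2 (c(t, p) = -(-1)*(2*(8*p)**2 + p) = -(-1)*(2*(64*p**2) + p) = -(-1)*(128*p**2 + p) = -(-1)*(p + 128*p**2) = -(-384*p**2 - 3*p)/3 = p + 128*p**2)
B(b) = -1 + b**2/4
B(c(-12, 45)) - (65*(-3) + y(33)) = (-1 + (45*(1 + 128*45))**2/4) - (65*(-3) + 33**2) = (-1 + (45*(1 + 5760))**2/4) - (-195 + 1089) = (-1 + (45*5761)**2/4) - 1*894 = (-1 + (1/4)*259245**2) - 894 = (-1 + (1/4)*67207970025) - 894 = (-1 + 67207970025/4) - 894 = 67207970021/4 - 894 = 67207966445/4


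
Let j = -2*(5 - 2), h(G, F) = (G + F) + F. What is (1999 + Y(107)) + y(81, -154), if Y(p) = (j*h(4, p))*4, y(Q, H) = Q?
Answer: -3152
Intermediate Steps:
h(G, F) = G + 2*F (h(G, F) = (F + G) + F = G + 2*F)
j = -6 (j = -2*3 = -6)
Y(p) = -96 - 48*p (Y(p) = -6*(4 + 2*p)*4 = (-24 - 12*p)*4 = -96 - 48*p)
(1999 + Y(107)) + y(81, -154) = (1999 + (-96 - 48*107)) + 81 = (1999 + (-96 - 5136)) + 81 = (1999 - 5232) + 81 = -3233 + 81 = -3152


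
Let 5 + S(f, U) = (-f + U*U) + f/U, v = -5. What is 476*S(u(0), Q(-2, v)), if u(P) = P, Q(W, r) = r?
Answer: 9520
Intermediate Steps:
S(f, U) = -5 + U**2 - f + f/U (S(f, U) = -5 + ((-f + U*U) + f/U) = -5 + ((-f + U**2) + f/U) = -5 + ((U**2 - f) + f/U) = -5 + (U**2 - f + f/U) = -5 + U**2 - f + f/U)
476*S(u(0), Q(-2, v)) = 476*(-5 + (-5)**2 - 1*0 + 0/(-5)) = 476*(-5 + 25 + 0 + 0*(-1/5)) = 476*(-5 + 25 + 0 + 0) = 476*20 = 9520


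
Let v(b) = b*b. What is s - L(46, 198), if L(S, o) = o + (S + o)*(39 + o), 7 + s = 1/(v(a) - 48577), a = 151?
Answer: -1495858609/25776 ≈ -58033.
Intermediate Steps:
v(b) = b²
s = -180433/25776 (s = -7 + 1/(151² - 48577) = -7 + 1/(22801 - 48577) = -7 + 1/(-25776) = -7 - 1/25776 = -180433/25776 ≈ -7.0000)
L(S, o) = o + (39 + o)*(S + o)
s - L(46, 198) = -180433/25776 - (198² + 39*46 + 40*198 + 46*198) = -180433/25776 - (39204 + 1794 + 7920 + 9108) = -180433/25776 - 1*58026 = -180433/25776 - 58026 = -1495858609/25776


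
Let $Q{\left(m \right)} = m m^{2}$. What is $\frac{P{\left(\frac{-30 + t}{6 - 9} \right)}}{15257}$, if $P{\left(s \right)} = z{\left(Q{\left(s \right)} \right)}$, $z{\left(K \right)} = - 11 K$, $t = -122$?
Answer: $- \frac{184832}{1971} \approx -93.776$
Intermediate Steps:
$Q{\left(m \right)} = m^{3}$
$P{\left(s \right)} = - 11 s^{3}$
$\frac{P{\left(\frac{-30 + t}{6 - 9} \right)}}{15257} = \frac{\left(-11\right) \left(\frac{-30 - 122}{6 - 9}\right)^{3}}{15257} = - 11 \left(- \frac{152}{-3}\right)^{3} \cdot \frac{1}{15257} = - 11 \left(\left(-152\right) \left(- \frac{1}{3}\right)\right)^{3} \cdot \frac{1}{15257} = - 11 \left(\frac{152}{3}\right)^{3} \cdot \frac{1}{15257} = \left(-11\right) \frac{3511808}{27} \cdot \frac{1}{15257} = \left(- \frac{38629888}{27}\right) \frac{1}{15257} = - \frac{184832}{1971}$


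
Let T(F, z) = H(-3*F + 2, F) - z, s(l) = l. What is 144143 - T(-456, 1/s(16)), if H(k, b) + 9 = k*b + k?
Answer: 12280033/16 ≈ 7.6750e+5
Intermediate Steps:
H(k, b) = -9 + k + b*k (H(k, b) = -9 + (k*b + k) = -9 + (b*k + k) = -9 + (k + b*k) = -9 + k + b*k)
T(F, z) = -7 - z - 3*F + F*(2 - 3*F) (T(F, z) = (-9 + (-3*F + 2) + F*(-3*F + 2)) - z = (-9 + (2 - 3*F) + F*(2 - 3*F)) - z = (-7 - 3*F + F*(2 - 3*F)) - z = -7 - z - 3*F + F*(2 - 3*F))
144143 - T(-456, 1/s(16)) = 144143 - (-7 - 1*(-456) - 1/16 - 3*(-456)**2) = 144143 - (-7 + 456 - 1*1/16 - 3*207936) = 144143 - (-7 + 456 - 1/16 - 623808) = 144143 - 1*(-9973745/16) = 144143 + 9973745/16 = 12280033/16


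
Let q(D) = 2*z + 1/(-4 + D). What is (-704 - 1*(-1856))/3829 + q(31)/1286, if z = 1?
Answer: 40210339/132950538 ≈ 0.30245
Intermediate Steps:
q(D) = 2 + 1/(-4 + D) (q(D) = 2*1 + 1/(-4 + D) = 2 + 1/(-4 + D))
(-704 - 1*(-1856))/3829 + q(31)/1286 = (-704 - 1*(-1856))/3829 + ((-7 + 2*31)/(-4 + 31))/1286 = (-704 + 1856)*(1/3829) + ((-7 + 62)/27)*(1/1286) = 1152*(1/3829) + ((1/27)*55)*(1/1286) = 1152/3829 + (55/27)*(1/1286) = 1152/3829 + 55/34722 = 40210339/132950538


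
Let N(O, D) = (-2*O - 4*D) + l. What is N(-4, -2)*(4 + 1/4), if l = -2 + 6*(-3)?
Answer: -17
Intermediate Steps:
l = -20 (l = -2 - 18 = -20)
N(O, D) = -20 - 4*D - 2*O (N(O, D) = (-2*O - 4*D) - 20 = (-4*D - 2*O) - 20 = -20 - 4*D - 2*O)
N(-4, -2)*(4 + 1/4) = (-20 - 4*(-2) - 2*(-4))*(4 + 1/4) = (-20 + 8 + 8)*(4 + ¼) = -4*17/4 = -17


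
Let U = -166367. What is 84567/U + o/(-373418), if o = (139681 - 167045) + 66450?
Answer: -19040730284/31062216203 ≈ -0.61299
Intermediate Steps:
o = 39086 (o = -27364 + 66450 = 39086)
84567/U + o/(-373418) = 84567/(-166367) + 39086/(-373418) = 84567*(-1/166367) + 39086*(-1/373418) = -84567/166367 - 19543/186709 = -19040730284/31062216203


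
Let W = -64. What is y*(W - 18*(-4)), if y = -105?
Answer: -840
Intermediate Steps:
y*(W - 18*(-4)) = -105*(-64 - 18*(-4)) = -105*(-64 + 72) = -105*8 = -840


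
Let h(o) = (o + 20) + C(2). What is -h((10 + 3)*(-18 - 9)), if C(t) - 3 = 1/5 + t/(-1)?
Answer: 1649/5 ≈ 329.80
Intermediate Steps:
C(t) = 16/5 - t (C(t) = 3 + (1/5 + t/(-1)) = 3 + (1*(⅕) + t*(-1)) = 3 + (⅕ - t) = 16/5 - t)
h(o) = 106/5 + o (h(o) = (o + 20) + (16/5 - 1*2) = (20 + o) + (16/5 - 2) = (20 + o) + 6/5 = 106/5 + o)
-h((10 + 3)*(-18 - 9)) = -(106/5 + (10 + 3)*(-18 - 9)) = -(106/5 + 13*(-27)) = -(106/5 - 351) = -1*(-1649/5) = 1649/5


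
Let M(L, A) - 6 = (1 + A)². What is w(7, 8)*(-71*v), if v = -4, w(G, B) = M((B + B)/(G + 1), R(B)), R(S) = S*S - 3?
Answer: 1093400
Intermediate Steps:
R(S) = -3 + S² (R(S) = S² - 3 = -3 + S²)
M(L, A) = 6 + (1 + A)²
w(G, B) = 6 + (-2 + B²)² (w(G, B) = 6 + (1 + (-3 + B²))² = 6 + (-2 + B²)²)
w(7, 8)*(-71*v) = (6 + (-2 + 8²)²)*(-71*(-4)) = (6 + (-2 + 64)²)*284 = (6 + 62²)*284 = (6 + 3844)*284 = 3850*284 = 1093400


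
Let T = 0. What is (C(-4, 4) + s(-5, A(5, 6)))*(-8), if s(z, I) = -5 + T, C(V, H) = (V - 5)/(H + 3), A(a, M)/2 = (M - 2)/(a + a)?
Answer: 352/7 ≈ 50.286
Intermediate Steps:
A(a, M) = (-2 + M)/a (A(a, M) = 2*((M - 2)/(a + a)) = 2*((-2 + M)/((2*a))) = 2*((-2 + M)*(1/(2*a))) = 2*((-2 + M)/(2*a)) = (-2 + M)/a)
C(V, H) = (-5 + V)/(3 + H)
s(z, I) = -5 (s(z, I) = -5 + 0 = -5)
(C(-4, 4) + s(-5, A(5, 6)))*(-8) = ((-5 - 4)/(3 + 4) - 5)*(-8) = (-9/7 - 5)*(-8) = -44/7*(-8) = 352/7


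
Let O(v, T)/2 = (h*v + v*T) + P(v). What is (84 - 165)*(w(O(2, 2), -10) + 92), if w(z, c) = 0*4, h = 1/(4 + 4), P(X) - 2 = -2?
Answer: -7452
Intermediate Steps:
P(X) = 0 (P(X) = 2 - 2 = 0)
h = ⅛ (h = 1/8 = ⅛ ≈ 0.12500)
O(v, T) = v/4 + 2*T*v (O(v, T) = 2*((v/8 + v*T) + 0) = 2*((v/8 + T*v) + 0) = 2*(v/8 + T*v) = v/4 + 2*T*v)
w(z, c) = 0
(84 - 165)*(w(O(2, 2), -10) + 92) = (84 - 165)*(0 + 92) = -81*92 = -7452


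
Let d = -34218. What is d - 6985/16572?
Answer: -567067681/16572 ≈ -34218.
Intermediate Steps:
d - 6985/16572 = -34218 - 6985/16572 = -567067681/16572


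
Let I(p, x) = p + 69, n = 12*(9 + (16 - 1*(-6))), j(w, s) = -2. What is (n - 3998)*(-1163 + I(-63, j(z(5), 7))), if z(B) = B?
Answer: 4195282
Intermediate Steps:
n = 372 (n = 12*(9 + (16 + 6)) = 12*(9 + 22) = 12*31 = 372)
I(p, x) = 69 + p
(n - 3998)*(-1163 + I(-63, j(z(5), 7))) = (372 - 3998)*(-1163 + (69 - 63)) = -3626*(-1163 + 6) = -3626*(-1157) = 4195282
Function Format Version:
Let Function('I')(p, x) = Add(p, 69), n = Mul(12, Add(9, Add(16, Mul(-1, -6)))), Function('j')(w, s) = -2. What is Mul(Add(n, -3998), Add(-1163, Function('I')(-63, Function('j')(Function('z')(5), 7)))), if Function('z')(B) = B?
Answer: 4195282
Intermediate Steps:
n = 372 (n = Mul(12, Add(9, Add(16, 6))) = Mul(12, Add(9, 22)) = Mul(12, 31) = 372)
Function('I')(p, x) = Add(69, p)
Mul(Add(n, -3998), Add(-1163, Function('I')(-63, Function('j')(Function('z')(5), 7)))) = Mul(Add(372, -3998), Add(-1163, Add(69, -63))) = Mul(-3626, Add(-1163, 6)) = Mul(-3626, -1157) = 4195282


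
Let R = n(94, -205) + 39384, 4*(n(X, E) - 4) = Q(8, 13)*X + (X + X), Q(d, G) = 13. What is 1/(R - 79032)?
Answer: -2/78583 ≈ -2.5451e-5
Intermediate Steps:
n(X, E) = 4 + 15*X/4 (n(X, E) = 4 + (13*X + (X + X))/4 = 4 + (13*X + 2*X)/4 = 4 + (15*X)/4 = 4 + 15*X/4)
R = 79481/2 (R = (4 + (15/4)*94) + 39384 = (4 + 705/2) + 39384 = 713/2 + 39384 = 79481/2 ≈ 39741.)
1/(R - 79032) = 1/(79481/2 - 79032) = 1/(-78583/2) = -2/78583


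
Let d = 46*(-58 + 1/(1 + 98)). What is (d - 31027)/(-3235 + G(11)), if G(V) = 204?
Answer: 476537/42867 ≈ 11.117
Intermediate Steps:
d = -264086/99 (d = 46*(-58 + 1/99) = 46*(-5741/99) = -264086/99 ≈ -2667.5)
(d - 31027)/(-3235 + G(11)) = (-264086/99 - 31027)/(-3235 + 204) = -3335759/99/(-3031) = -3335759/99*(-1/3031) = 476537/42867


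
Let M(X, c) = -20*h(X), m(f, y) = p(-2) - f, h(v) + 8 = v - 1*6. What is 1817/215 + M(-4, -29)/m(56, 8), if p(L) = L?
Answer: 13993/6235 ≈ 2.2443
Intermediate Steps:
h(v) = -14 + v (h(v) = -8 + (v - 1*6) = -8 + (v - 6) = -8 + (-6 + v) = -14 + v)
m(f, y) = -2 - f
M(X, c) = 280 - 20*X (M(X, c) = -20*(-14 + X) = 280 - 20*X)
1817/215 + M(-4, -29)/m(56, 8) = 1817/215 + (280 - 20*(-4))/(-2 - 1*56) = 1817*(1/215) + (280 + 80)/(-2 - 56) = 1817/215 + 360/(-58) = 1817/215 + 360*(-1/58) = 1817/215 - 180/29 = 13993/6235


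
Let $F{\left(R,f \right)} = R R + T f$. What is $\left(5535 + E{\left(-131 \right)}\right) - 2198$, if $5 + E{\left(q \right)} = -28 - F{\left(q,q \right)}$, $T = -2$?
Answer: $-14119$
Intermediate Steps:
$F{\left(R,f \right)} = R^{2} - 2 f$ ($F{\left(R,f \right)} = R R - 2 f = R^{2} - 2 f$)
$E{\left(q \right)} = -33 - q^{2} + 2 q$ ($E{\left(q \right)} = -5 - \left(28 + q^{2} - 2 q\right) = -33 - q^{2} + 2 q$)
$\left(5535 + E{\left(-131 \right)}\right) - 2198 = \left(5535 - 17456\right) - 2198 = -11921 - 2198 = -14119$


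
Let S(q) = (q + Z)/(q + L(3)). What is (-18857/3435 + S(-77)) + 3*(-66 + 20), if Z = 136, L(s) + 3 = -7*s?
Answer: -49984252/346935 ≈ -144.07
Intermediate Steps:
L(s) = -3 - 7*s
S(q) = (136 + q)/(-24 + q) (S(q) = (q + 136)/(q + (-3 - 7*3)) = (136 + q)/(q + (-3 - 21)) = (136 + q)/(q - 24) = (136 + q)/(-24 + q))
(-18857/3435 + S(-77)) + 3*(-66 + 20) = (-18857/3435 + (136 - 77)/(-24 - 77)) + 3*(-66 + 20) = (-18857*1/3435 + 59/(-101)) + 3*(-46) = (-18857/3435 - 1/101*59) - 138 = (-18857/3435 - 59/101) - 138 = -2107222/346935 - 138 = -49984252/346935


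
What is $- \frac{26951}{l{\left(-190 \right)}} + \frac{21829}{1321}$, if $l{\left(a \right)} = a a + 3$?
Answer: $\frac{752490116}{47692063} \approx 15.778$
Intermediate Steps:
$l{\left(a \right)} = 3 + a^{2}$ ($l{\left(a \right)} = a^{2} + 3 = 3 + a^{2}$)
$- \frac{26951}{l{\left(-190 \right)}} + \frac{21829}{1321} = - \frac{26951}{3 + \left(-190\right)^{2}} + \frac{21829}{1321} = - \frac{26951}{3 + 36100} + 21829 \cdot \frac{1}{1321} = - \frac{26951}{36103} + \frac{21829}{1321} = \frac{752490116}{47692063}$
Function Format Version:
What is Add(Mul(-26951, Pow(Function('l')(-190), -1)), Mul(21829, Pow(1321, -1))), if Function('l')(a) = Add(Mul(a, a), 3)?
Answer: Rational(752490116, 47692063) ≈ 15.778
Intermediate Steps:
Function('l')(a) = Add(3, Pow(a, 2)) (Function('l')(a) = Add(Pow(a, 2), 3) = Add(3, Pow(a, 2)))
Add(Mul(-26951, Pow(Function('l')(-190), -1)), Mul(21829, Pow(1321, -1))) = Add(Mul(-26951, Pow(Add(3, Pow(-190, 2)), -1)), Mul(21829, Pow(1321, -1))) = Add(Mul(-26951, Pow(Add(3, 36100), -1)), Mul(21829, Rational(1, 1321))) = Add(Mul(-26951, Pow(36103, -1)), Rational(21829, 1321)) = Add(Mul(-26951, Rational(1, 36103)), Rational(21829, 1321)) = Add(Rational(-26951, 36103), Rational(21829, 1321)) = Rational(752490116, 47692063)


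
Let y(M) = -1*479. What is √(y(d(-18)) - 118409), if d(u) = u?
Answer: 2*I*√29722 ≈ 344.8*I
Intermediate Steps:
y(M) = -479
√(y(d(-18)) - 118409) = √(-479 - 118409) = √(-118888) = 2*I*√29722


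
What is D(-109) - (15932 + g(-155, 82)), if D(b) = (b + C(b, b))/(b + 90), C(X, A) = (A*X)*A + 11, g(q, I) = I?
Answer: 990861/19 ≈ 52151.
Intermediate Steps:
C(X, A) = 11 + X*A² (C(X, A) = X*A² + 11 = 11 + X*A²)
D(b) = (11 + b + b³)/(90 + b) (D(b) = (b + (11 + b*b²))/(b + 90) = (b + (11 + b³))/(90 + b) = (11 + b + b³)/(90 + b))
D(-109) - (15932 + g(-155, 82)) = (11 - 109 + (-109)³)/(90 - 109) - (15932 + 82) = (11 - 109 - 1295029)/(-19) - 1*16014 = -1/19*(-1295127) - 16014 = 1295127/19 - 16014 = 990861/19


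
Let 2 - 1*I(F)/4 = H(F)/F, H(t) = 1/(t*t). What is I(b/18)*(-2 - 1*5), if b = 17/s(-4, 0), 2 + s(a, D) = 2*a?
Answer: -163571128/4913 ≈ -33294.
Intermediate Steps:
s(a, D) = -2 + 2*a
H(t) = t⁻² (H(t) = 1/(t²) = t⁻²)
b = -17/10 (b = 17/(-2 + 2*(-4)) = 17/(-2 - 8) = 17/(-10) = 17*(-⅒) = -17/10 ≈ -1.7000)
I(F) = 8 - 4/F³ (I(F) = 8 - 4/(F²*F) = 8 - 4/F³)
I(b/18)*(-2 - 1*5) = (8 - 4/(-17/10/18)³)*(-2 - 1*5) = (8 - 4/(-17/10*1/18)³)*(-2 - 5) = (8 - 4/(-17/180)³)*(-7) = (8 - 4*(-5832000/4913))*(-7) = (8 + 23328000/4913)*(-7) = (23367304/4913)*(-7) = -163571128/4913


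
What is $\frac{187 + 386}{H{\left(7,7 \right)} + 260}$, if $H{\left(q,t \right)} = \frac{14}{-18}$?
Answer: $\frac{5157}{2333} \approx 2.2105$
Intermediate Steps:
$H{\left(q,t \right)} = - \frac{7}{9}$ ($H{\left(q,t \right)} = 14 \left(- \frac{1}{18}\right) = - \frac{7}{9}$)
$\frac{187 + 386}{H{\left(7,7 \right)} + 260} = \frac{187 + 386}{- \frac{7}{9} + 260} = \frac{573}{\frac{2333}{9}} = 573 \cdot \frac{9}{2333} = \frac{5157}{2333}$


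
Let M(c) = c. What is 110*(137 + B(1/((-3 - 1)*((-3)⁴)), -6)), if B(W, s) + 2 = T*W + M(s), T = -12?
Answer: 383240/27 ≈ 14194.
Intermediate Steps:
B(W, s) = -2 + s - 12*W (B(W, s) = -2 + (-12*W + s) = -2 + (s - 12*W) = -2 + s - 12*W)
110*(137 + B(1/((-3 - 1)*((-3)⁴)), -6)) = 110*(137 + (-2 - 6 - 12/((-3 - 1)*((-3)⁴)))) = 110*(137 + (-2 - 6 - 12/((-4)*81))) = 110*(137 + (-2 - 6 - (-3)/81)) = 110*(137 + (-2 - 6 - 12*(-1/324))) = 110*(137 + (-2 - 6 + 1/27)) = 110*(137 - 215/27) = 110*(3484/27) = 383240/27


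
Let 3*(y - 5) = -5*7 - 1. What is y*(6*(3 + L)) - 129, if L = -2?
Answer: -171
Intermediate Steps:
y = -7 (y = 5 + (-5*7 - 1)/3 = 5 + (-35 - 1)/3 = 5 + (1/3)*(-36) = 5 - 12 = -7)
y*(6*(3 + L)) - 129 = -42*(3 - 2) - 129 = -42 - 129 = -171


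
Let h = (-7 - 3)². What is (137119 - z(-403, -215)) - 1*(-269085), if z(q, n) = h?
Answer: 406104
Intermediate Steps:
h = 100 (h = (-10)² = 100)
z(q, n) = 100
(137119 - z(-403, -215)) - 1*(-269085) = (137119 - 1*100) - 1*(-269085) = (137119 - 100) + 269085 = 137019 + 269085 = 406104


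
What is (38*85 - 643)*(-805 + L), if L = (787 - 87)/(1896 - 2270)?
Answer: -390339495/187 ≈ -2.0874e+6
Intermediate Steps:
L = -350/187 (L = 700/(-374) = 700*(-1/374) = -350/187 ≈ -1.8717)
(38*85 - 643)*(-805 + L) = (38*85 - 643)*(-805 - 350/187) = (3230 - 643)*(-150885/187) = 2587*(-150885/187) = -390339495/187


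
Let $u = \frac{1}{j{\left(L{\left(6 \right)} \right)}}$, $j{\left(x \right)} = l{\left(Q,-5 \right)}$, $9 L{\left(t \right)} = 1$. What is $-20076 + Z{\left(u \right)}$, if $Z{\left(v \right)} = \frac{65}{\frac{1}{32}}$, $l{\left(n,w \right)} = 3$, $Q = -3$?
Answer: $-17996$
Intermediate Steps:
$L{\left(t \right)} = \frac{1}{9}$ ($L{\left(t \right)} = \frac{1}{9} \cdot 1 = \frac{1}{9}$)
$j{\left(x \right)} = 3$
$u = \frac{1}{3} \approx 0.33333$
$Z{\left(v \right)} = 2080$ ($Z{\left(v \right)} = 65 \frac{1}{\frac{1}{32}} = 65 \cdot 32 = 2080$)
$-20076 + Z{\left(u \right)} = -20076 + 2080 = -17996$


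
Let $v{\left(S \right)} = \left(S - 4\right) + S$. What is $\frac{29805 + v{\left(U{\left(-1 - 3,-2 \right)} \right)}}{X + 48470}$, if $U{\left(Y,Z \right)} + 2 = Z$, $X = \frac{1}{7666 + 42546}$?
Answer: $\frac{498655372}{811258547} \approx 0.61467$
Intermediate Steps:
$X = \frac{1}{50212} \approx 1.9916 \cdot 10^{-5}$
$U{\left(Y,Z \right)} = -2 + Z$
$v{\left(S \right)} = -4 + 2 S$ ($v{\left(S \right)} = \left(-4 + S\right) + S = -4 + 2 S$)
$\frac{29805 + v{\left(U{\left(-1 - 3,-2 \right)} \right)}}{X + 48470} = \frac{29805 + \left(-4 + 2 \left(-2 - 2\right)\right)}{\frac{1}{50212} + 48470} = \frac{29805 + \left(-4 + 2 \left(-4\right)\right)}{\frac{2433775641}{50212}} = \left(29805 - 12\right) \frac{50212}{2433775641} = 29793 \cdot \frac{50212}{2433775641} = \frac{498655372}{811258547}$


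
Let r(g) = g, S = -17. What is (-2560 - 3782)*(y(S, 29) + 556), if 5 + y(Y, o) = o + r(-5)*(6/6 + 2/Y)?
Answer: -62056470/17 ≈ -3.6504e+6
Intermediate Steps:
y(Y, o) = -10 + o - 10/Y (y(Y, o) = -5 + (o - 5*(6/6 + 2/Y)) = -5 + (o - 5*(6*(⅙) + 2/Y)) = -5 + (o - 5*(1 + 2/Y)) = -5 + (o + (-5 - 10/Y)) = -5 + (-5 + o - 10/Y) = -10 + o - 10/Y)
(-2560 - 3782)*(y(S, 29) + 556) = (-2560 - 3782)*((-10 + 29 - 10/(-17)) + 556) = -6342*((-10 + 29 - 10*(-1/17)) + 556) = -6342*((-10 + 29 + 10/17) + 556) = -6342*(333/17 + 556) = -6342*9785/17 = -62056470/17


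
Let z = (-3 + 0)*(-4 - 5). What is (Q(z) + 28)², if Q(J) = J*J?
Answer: 573049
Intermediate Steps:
z = 27 (z = -3*(-9) = 27)
Q(J) = J²
(Q(z) + 28)² = (27² + 28)² = (729 + 28)² = 757² = 573049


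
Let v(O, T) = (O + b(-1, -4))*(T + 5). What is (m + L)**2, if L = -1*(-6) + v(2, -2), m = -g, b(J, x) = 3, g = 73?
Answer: 2704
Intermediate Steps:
v(O, T) = (3 + O)*(5 + T) (v(O, T) = (O + 3)*(T + 5) = (3 + O)*(5 + T))
m = -73 (m = -1*73 = -73)
L = 21 (L = -1*(-6) + (15 + 3*(-2) + 5*2 + 2*(-2)) = 6 + (15 - 6 + 10 - 4) = 6 + 15 = 21)
(m + L)**2 = (-73 + 21)**2 = (-52)**2 = 2704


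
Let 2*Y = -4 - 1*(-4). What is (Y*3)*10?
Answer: 0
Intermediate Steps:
Y = 0 (Y = (-4 - 1*(-4))/2 = (-4 + 4)/2 = (½)*0 = 0)
(Y*3)*10 = (0*3)*10 = 0*10 = 0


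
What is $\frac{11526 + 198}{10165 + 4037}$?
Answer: $\frac{1954}{2367} \approx 0.82552$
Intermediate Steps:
$\frac{11526 + 198}{10165 + 4037} = \frac{11724}{14202} = 11724 \cdot \frac{1}{14202} = \frac{1954}{2367}$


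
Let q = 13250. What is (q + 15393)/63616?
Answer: 28643/63616 ≈ 0.45025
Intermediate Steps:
(q + 15393)/63616 = (13250 + 15393)/63616 = 28643*(1/63616) = 28643/63616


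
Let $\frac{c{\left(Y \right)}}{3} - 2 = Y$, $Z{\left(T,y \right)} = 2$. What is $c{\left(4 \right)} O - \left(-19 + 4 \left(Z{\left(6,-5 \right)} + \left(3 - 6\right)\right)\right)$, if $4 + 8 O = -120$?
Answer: $-256$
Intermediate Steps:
$c{\left(Y \right)} = 6 + 3 Y$
$O = - \frac{31}{2}$ ($O = - \frac{1}{2} + \frac{1}{8} \left(-120\right) = - \frac{1}{2} - 15 = - \frac{31}{2} \approx -15.5$)
$c{\left(4 \right)} O - \left(-19 + 4 \left(Z{\left(6,-5 \right)} + \left(3 - 6\right)\right)\right) = \left(6 + 3 \cdot 4\right) \left(- \frac{31}{2}\right) + \left(19 - 4 \left(2 + \left(3 - 6\right)\right)\right) = \left(6 + 12\right) \left(- \frac{31}{2}\right) + \left(19 - 4 \left(2 + \left(3 - 6\right)\right)\right) = 18 \left(- \frac{31}{2}\right) + \left(19 - 4 \left(2 - 3\right)\right) = -279 + \left(19 - 4 \left(-1\right)\right) = -279 + \left(19 - -4\right) = -279 + \left(19 + 4\right) = -279 + 23 = -256$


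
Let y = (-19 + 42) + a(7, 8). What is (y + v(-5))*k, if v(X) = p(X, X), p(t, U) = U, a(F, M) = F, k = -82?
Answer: -2050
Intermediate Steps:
y = 30 (y = (-19 + 42) + 7 = 23 + 7 = 30)
v(X) = X
(y + v(-5))*k = (30 - 5)*(-82) = 25*(-82) = -2050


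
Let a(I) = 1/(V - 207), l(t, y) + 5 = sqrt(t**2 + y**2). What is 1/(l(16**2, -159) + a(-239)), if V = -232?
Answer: 964044/17497520641 + 192721*sqrt(90817)/17497520641 ≈ 0.0033743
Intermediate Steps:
l(t, y) = -5 + sqrt(t**2 + y**2)
a(I) = -1/439 (a(I) = 1/(-232 - 207) = 1/(-439) = -1/439)
1/(l(16**2, -159) + a(-239)) = 1/((-5 + sqrt((16**2)**2 + (-159)**2)) - 1/439) = 1/((-5 + sqrt(256**2 + 25281)) - 1/439) = 1/((-5 + sqrt(65536 + 25281)) - 1/439) = 1/((-5 + sqrt(90817)) - 1/439) = 1/(-2196/439 + sqrt(90817))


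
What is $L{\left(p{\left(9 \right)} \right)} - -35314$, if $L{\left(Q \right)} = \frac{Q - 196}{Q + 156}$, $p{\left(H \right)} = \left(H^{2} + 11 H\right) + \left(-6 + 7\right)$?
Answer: $\frac{11900803}{337} \approx 35314.0$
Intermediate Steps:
$p{\left(H \right)} = 1 + H^{2} + 11 H$ ($p{\left(H \right)} = \left(H^{2} + 11 H\right) + 1 = 1 + H^{2} + 11 H$)
$L{\left(Q \right)} = \frac{-196 + Q}{156 + Q}$
$L{\left(p{\left(9 \right)} \right)} - -35314 = \frac{-196 + \left(1 + 9^{2} + 11 \cdot 9\right)}{156 + \left(1 + 9^{2} + 11 \cdot 9\right)} - -35314 = \frac{-196 + \left(1 + 81 + 99\right)}{156 + \left(1 + 81 + 99\right)} + 35314 = \frac{-196 + 181}{156 + 181} + 35314 = \frac{1}{337} \left(-15\right) + 35314 = - \frac{15}{337} + 35314 = \frac{11900803}{337}$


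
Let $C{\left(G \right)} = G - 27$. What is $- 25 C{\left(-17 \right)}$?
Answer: $1100$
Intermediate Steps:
$C{\left(G \right)} = -27 + G$ ($C{\left(G \right)} = G - 27 = -27 + G$)
$- 25 C{\left(-17 \right)} = - 25 \left(-27 - 17\right) = \left(-25\right) \left(-44\right) = 1100$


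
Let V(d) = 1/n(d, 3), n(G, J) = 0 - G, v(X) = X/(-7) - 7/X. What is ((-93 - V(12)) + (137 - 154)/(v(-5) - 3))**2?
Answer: 752130625/138384 ≈ 5435.1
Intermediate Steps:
v(X) = -7/X - X/7 (v(X) = X*(-1/7) - 7/X = -X/7 - 7/X = -7/X - X/7)
n(G, J) = -G
V(d) = -1/d (V(d) = 1/(-d) = -1/d)
((-93 - V(12)) + (137 - 154)/(v(-5) - 3))**2 = ((-93 - (-1)/12) + (137 - 154)/((-7/(-5) - 1/7*(-5)) - 3))**2 = ((-93 - (-1)/12) - 17/((-7*(-1/5) + 5/7) - 3))**2 = ((-93 - 1*(-1/12)) - 17/((7/5 + 5/7) - 3))**2 = ((-93 + 1/12) - 17/(74/35 - 3))**2 = (-1115/12 - 17/(-31/35))**2 = (-1115/12 - 17*(-35/31))**2 = (-1115/12 + 595/31)**2 = (-27425/372)**2 = 752130625/138384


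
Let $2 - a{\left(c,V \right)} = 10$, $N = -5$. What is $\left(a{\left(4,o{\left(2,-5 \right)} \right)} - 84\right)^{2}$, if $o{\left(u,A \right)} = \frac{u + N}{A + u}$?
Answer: $8464$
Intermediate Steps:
$o{\left(u,A \right)} = \frac{-5 + u}{A + u}$ ($o{\left(u,A \right)} = \frac{u - 5}{A + u} = \frac{-5 + u}{A + u}$)
$a{\left(c,V \right)} = -8$ ($a{\left(c,V \right)} = 2 - 10 = -8$)
$\left(a{\left(4,o{\left(2,-5 \right)} \right)} - 84\right)^{2} = \left(-8 - 84\right)^{2} = \left(-92\right)^{2} = 8464$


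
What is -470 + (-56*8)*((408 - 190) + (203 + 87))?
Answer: -228054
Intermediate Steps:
-470 + (-56*8)*((408 - 190) + (203 + 87)) = -470 - 448*(218 + 290) = -470 - 448*508 = -470 - 227584 = -228054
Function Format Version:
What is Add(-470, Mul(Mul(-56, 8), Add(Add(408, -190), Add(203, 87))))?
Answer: -228054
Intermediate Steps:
Add(-470, Mul(Mul(-56, 8), Add(Add(408, -190), Add(203, 87)))) = Add(-470, Mul(-448, Add(218, 290))) = Add(-470, Mul(-448, 508)) = Add(-470, -227584) = -228054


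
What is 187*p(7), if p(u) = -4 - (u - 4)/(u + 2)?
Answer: -2431/3 ≈ -810.33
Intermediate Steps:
p(u) = -4 - (-4 + u)/(2 + u)
187*p(7) = 187*((-4 - 5*7)/(2 + 7)) = 187*((-4 - 35)/9) = 187*((1/9)*(-39)) = 187*(-13/3) = -2431/3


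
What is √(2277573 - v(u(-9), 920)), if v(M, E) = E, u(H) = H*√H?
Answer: √2276653 ≈ 1508.9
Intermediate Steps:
u(H) = H^(3/2)
√(2277573 - v(u(-9), 920)) = √(2277573 - 1*920) = √(2277573 - 920) = √2276653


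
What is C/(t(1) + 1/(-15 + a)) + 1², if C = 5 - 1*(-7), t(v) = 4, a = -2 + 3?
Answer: 223/55 ≈ 4.0545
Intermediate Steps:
a = 1
C = 12 (C = 5 + 7 = 12)
C/(t(1) + 1/(-15 + a)) + 1² = 12/(4 + 1/(-15 + 1)) + 1² = 12/(4 + 1/(-14)) + 1 = 12/(4 - 1/14) + 1 = 12/(55/14) + 1 = (14/55)*12 + 1 = 168/55 + 1 = 223/55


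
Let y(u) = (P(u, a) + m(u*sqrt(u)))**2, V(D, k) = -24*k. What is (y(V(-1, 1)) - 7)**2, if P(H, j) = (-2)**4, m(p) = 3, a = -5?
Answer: 125316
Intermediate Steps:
P(H, j) = 16
V(D, k) = -24*k
y(u) = 361 (y(u) = (16 + 3)**2 = 19**2 = 361)
(y(V(-1, 1)) - 7)**2 = (361 - 7)**2 = 354**2 = 125316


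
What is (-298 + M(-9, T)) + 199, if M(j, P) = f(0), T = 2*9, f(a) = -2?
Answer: -101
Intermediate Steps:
T = 18
M(j, P) = -2
(-298 + M(-9, T)) + 199 = (-298 - 2) + 199 = -300 + 199 = -101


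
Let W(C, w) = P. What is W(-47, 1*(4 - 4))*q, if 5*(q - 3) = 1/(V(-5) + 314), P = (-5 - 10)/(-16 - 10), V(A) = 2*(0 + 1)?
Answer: 14223/8216 ≈ 1.7311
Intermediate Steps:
V(A) = 2 (V(A) = 2*1 = 2)
P = 15/26 (P = -15/(-26) = -15*(-1/26) = 15/26 ≈ 0.57692)
q = 4741/1580 (q = 3 + 1/(5*(2 + 314)) = 3 + (1/5)/316 = 3 + (1/5)*(1/316) = 3 + 1/1580 = 4741/1580 ≈ 3.0006)
W(C, w) = 15/26
W(-47, 1*(4 - 4))*q = (15/26)*(4741/1580) = 14223/8216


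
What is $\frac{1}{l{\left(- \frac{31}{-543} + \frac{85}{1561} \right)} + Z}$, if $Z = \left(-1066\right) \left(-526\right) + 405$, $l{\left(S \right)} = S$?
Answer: $\frac{847623}{475619159929} \approx 1.7821 \cdot 10^{-6}$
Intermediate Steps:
$Z = 561121$ ($Z = 560716 + 405 = 561121$)
$\frac{1}{l{\left(- \frac{31}{-543} + \frac{85}{1561} \right)} + Z} = \frac{1}{\left(- \frac{31}{-543} + \frac{85}{1561}\right) + 561121} = \frac{1}{\left(\left(-31\right) \left(- \frac{1}{543}\right) + 85 \cdot \frac{1}{1561}\right) + 561121} = \frac{1}{\left(\frac{31}{543} + \frac{85}{1561}\right) + 561121} = \frac{1}{\frac{94546}{847623} + 561121} = \frac{1}{\frac{475619159929}{847623}} = \frac{847623}{475619159929}$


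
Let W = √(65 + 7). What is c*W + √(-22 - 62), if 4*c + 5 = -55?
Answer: -90*√2 + 2*I*√21 ≈ -127.28 + 9.1651*I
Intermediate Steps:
W = 6*√2 (W = √72 = 6*√2 ≈ 8.4853)
c = -15 (c = -5/4 + (¼)*(-55) = -5/4 - 55/4 = -15)
c*W + √(-22 - 62) = -90*√2 + √(-22 - 62) = -90*√2 + √(-84) = -90*√2 + 2*I*√21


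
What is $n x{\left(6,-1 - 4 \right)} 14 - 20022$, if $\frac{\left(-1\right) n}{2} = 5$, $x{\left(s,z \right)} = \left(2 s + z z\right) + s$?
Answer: $-26042$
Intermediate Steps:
$x{\left(s,z \right)} = z^{2} + 3 s$ ($x{\left(s,z \right)} = \left(2 s + z^{2}\right) + s = \left(z^{2} + 2 s\right) + s = z^{2} + 3 s$)
$n = -10$ ($n = \left(-2\right) 5 = -10$)
$n x{\left(6,-1 - 4 \right)} 14 - 20022 = - 10 \left(\left(-1 - 4\right)^{2} + 3 \cdot 6\right) 14 - 20022 = - 10 \left(\left(-1 - 4\right)^{2} + 18\right) 14 - 20022 = - 10 \left(\left(-5\right)^{2} + 18\right) 14 - 20022 = - 10 \left(25 + 18\right) 14 - 20022 = \left(-10\right) 43 \cdot 14 - 20022 = \left(-430\right) 14 - 20022 = -6020 - 20022 = -26042$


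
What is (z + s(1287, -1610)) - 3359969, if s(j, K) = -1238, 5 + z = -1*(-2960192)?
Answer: -401020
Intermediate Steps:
z = 2960187 (z = -5 - 1*(-2960192) = -5 + 2960192 = 2960187)
(z + s(1287, -1610)) - 3359969 = (2960187 - 1238) - 3359969 = 2958949 - 3359969 = -401020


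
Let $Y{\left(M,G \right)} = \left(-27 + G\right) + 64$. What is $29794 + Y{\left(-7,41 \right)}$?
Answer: $29872$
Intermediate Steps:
$Y{\left(M,G \right)} = 37 + G$
$29794 + Y{\left(-7,41 \right)} = 29794 + \left(37 + 41\right) = 29794 + 78 = 29872$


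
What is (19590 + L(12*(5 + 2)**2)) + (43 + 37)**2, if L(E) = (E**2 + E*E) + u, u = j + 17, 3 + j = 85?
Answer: 717577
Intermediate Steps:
j = 82 (j = -3 + 85 = 82)
u = 99 (u = 82 + 17 = 99)
L(E) = 99 + 2*E**2 (L(E) = (E**2 + E*E) + 99 = (E**2 + E**2) + 99 = 2*E**2 + 99 = 99 + 2*E**2)
(19590 + L(12*(5 + 2)**2)) + (43 + 37)**2 = (19590 + (99 + 2*(12*(5 + 2)**2)**2)) + (43 + 37)**2 = (19590 + (99 + 2*(12*7**2)**2)) + 80**2 = (19590 + (99 + 2*(12*49)**2)) + 6400 = (19590 + (99 + 2*588**2)) + 6400 = (19590 + (99 + 2*345744)) + 6400 = (19590 + (99 + 691488)) + 6400 = (19590 + 691587) + 6400 = 711177 + 6400 = 717577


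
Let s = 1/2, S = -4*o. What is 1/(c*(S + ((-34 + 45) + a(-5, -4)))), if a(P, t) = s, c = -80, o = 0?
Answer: -1/920 ≈ -0.0010870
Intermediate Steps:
S = 0 (S = -4*0 = 0)
s = ½ (s = 1*(½) = ½ ≈ 0.50000)
a(P, t) = ½
1/(c*(S + ((-34 + 45) + a(-5, -4)))) = 1/(-80*(0 + ((-34 + 45) + ½))) = 1/(-80*(0 + (11 + ½))) = 1/(-80*(0 + 23/2)) = 1/(-80*23/2) = 1/(-920) = -1/920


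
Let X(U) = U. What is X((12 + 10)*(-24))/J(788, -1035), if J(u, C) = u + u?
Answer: -66/197 ≈ -0.33503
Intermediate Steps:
J(u, C) = 2*u
X((12 + 10)*(-24))/J(788, -1035) = ((12 + 10)*(-24))/((2*788)) = (22*(-24))/1576 = -528*1/1576 = -66/197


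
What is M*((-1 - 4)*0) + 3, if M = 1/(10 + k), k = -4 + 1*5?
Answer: 3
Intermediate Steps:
k = 1 (k = -4 + 5 = 1)
M = 1/11 (M = 1/(10 + 1) = 1/11 ≈ 0.090909)
M*((-1 - 4)*0) + 3 = ((-1 - 4)*0)/11 + 3 = (-5*0)/11 + 3 = (1/11)*0 + 3 = 0 + 3 = 3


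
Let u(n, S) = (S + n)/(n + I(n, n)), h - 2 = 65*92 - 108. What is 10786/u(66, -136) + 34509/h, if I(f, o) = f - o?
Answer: -696523999/68530 ≈ -10164.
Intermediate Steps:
h = 5874 (h = 2 + (65*92 - 108) = 2 + (5980 - 108) = 2 + 5872 = 5874)
u(n, S) = (S + n)/n (u(n, S) = (S + n)/(n + (n - n)) = (S + n)/(n + 0) = (S + n)/n)
10786/u(66, -136) + 34509/h = 10786/(((-136 + 66)/66)) + 34509/5874 = 10786/(((1/66)*(-70))) + 34509*(1/5874) = 10786/(-35/33) + 11503/1958 = 10786*(-33/35) + 11503/1958 = -355938/35 + 11503/1958 = -696523999/68530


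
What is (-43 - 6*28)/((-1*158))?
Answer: 211/158 ≈ 1.3354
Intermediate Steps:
(-43 - 6*28)/((-1*158)) = (-43 - 168)/(-158) = -211*(-1/158) = 211/158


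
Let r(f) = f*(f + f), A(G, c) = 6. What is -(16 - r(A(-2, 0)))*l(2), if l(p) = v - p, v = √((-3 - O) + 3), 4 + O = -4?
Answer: -112 + 112*√2 ≈ 46.392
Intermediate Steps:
O = -8 (O = -4 - 4 = -8)
r(f) = 2*f² (r(f) = f*(2*f) = 2*f²)
v = 2*√2 (v = √((-3 - 1*(-8)) + 3) = √((-3 + 8) + 3) = √(5 + 3) = √8 = 2*√2 ≈ 2.8284)
l(p) = -p + 2*√2 (l(p) = 2*√2 - p = -p + 2*√2)
-(16 - r(A(-2, 0)))*l(2) = -(16 - 2*6²)*(-1*2 + 2*√2) = -(16 - 2*36)*(-2 + 2*√2) = -(16 - 1*72)*(-2 + 2*√2) = -(16 - 72)*(-2 + 2*√2) = -(-56)*(-2 + 2*√2) = -(112 - 112*√2) = -112 + 112*√2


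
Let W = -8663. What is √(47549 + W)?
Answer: √38886 ≈ 197.20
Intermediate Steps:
√(47549 + W) = √(47549 - 8663) = √38886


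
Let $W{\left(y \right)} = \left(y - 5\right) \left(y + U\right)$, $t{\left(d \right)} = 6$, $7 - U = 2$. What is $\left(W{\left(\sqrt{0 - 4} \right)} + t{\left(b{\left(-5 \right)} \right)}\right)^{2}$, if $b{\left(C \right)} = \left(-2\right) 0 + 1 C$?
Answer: $529$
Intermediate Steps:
$U = 5$ ($U = 7 - 2 = 5$)
$b{\left(C \right)} = C$ ($b{\left(C \right)} = 0 + C = C$)
$W{\left(y \right)} = \left(-5 + y\right) \left(5 + y\right)$ ($W{\left(y \right)} = \left(y - 5\right) \left(y + 5\right) = \left(-5 + y\right) \left(5 + y\right)$)
$\left(W{\left(\sqrt{0 - 4} \right)} + t{\left(b{\left(-5 \right)} \right)}\right)^{2} = \left(\left(-25 + \left(\sqrt{0 - 4}\right)^{2}\right) + 6\right)^{2} = \left(\left(-25 + \left(\sqrt{-4}\right)^{2}\right) + 6\right)^{2} = \left(\left(-25 + \left(2 i\right)^{2}\right) + 6\right)^{2} = \left(\left(-25 - 4\right) + 6\right)^{2} = \left(-29 + 6\right)^{2} = \left(-23\right)^{2} = 529$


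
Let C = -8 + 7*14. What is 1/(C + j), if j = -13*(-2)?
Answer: 1/116 ≈ 0.0086207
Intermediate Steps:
C = 90 (C = -8 + 98 = 90)
j = 26
1/(C + j) = 1/(90 + 26) = 1/116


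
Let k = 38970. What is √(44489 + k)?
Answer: √83459 ≈ 288.89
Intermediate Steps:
√(44489 + k) = √(44489 + 38970) = √83459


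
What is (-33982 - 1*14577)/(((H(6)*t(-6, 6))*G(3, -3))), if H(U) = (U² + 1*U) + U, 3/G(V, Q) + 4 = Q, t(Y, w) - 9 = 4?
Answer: 339913/1872 ≈ 181.58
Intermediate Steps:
t(Y, w) = 13 (t(Y, w) = 9 + 4 = 13)
G(V, Q) = 3/(-4 + Q)
H(U) = U² + 2*U (H(U) = (U² + U) + U = (U + U²) + U = U² + 2*U)
(-33982 - 1*14577)/(((H(6)*t(-6, 6))*G(3, -3))) = (-33982 - 1*14577)/((((6*(2 + 6))*13)*(3/(-4 - 3)))) = (-33982 - 14577)/((((6*8)*13)*(3/(-7)))) = -48559/((48*13)*(3*(-⅐))) = -48559/(624*(-3/7)) = -48559/(-1872/7) = -48559*(-7/1872) = 339913/1872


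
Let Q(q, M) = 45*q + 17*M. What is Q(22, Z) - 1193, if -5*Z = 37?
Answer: -1644/5 ≈ -328.80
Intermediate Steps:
Z = -37/5 (Z = -1/5*37 = -37/5 ≈ -7.4000)
Q(q, M) = 17*M + 45*q
Q(22, Z) - 1193 = (17*(-37/5) + 45*22) - 1193 = (-629/5 + 990) - 1193 = 4321/5 - 1193 = -1644/5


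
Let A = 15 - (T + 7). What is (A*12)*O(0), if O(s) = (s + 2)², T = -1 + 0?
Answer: 432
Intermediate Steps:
T = -1
O(s) = (2 + s)²
A = 9 (A = 15 - (-1 + 7) = 15 - 1*6 = 15 - 6 = 9)
(A*12)*O(0) = (9*12)*(2 + 0)² = 108*2² = 108*4 = 432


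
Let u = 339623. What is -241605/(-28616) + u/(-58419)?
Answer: 627952961/238816872 ≈ 2.6294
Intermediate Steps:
-241605/(-28616) + u/(-58419) = -241605/(-28616) + 339623/(-58419) = -241605*(-1/28616) + 339623*(-1/58419) = 34515/4088 - 339623/58419 = 627952961/238816872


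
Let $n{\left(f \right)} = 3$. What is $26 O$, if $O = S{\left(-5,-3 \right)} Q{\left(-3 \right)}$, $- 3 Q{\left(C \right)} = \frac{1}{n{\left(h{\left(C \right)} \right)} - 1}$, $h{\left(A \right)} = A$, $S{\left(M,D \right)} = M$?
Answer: $\frac{65}{3} \approx 21.667$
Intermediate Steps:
$Q{\left(C \right)} = - \frac{1}{6}$ ($Q{\left(C \right)} = - \frac{1}{3 \left(3 - 1\right)} = - \frac{1}{3 \cdot 2} = \left(- \frac{1}{3}\right) \frac{1}{2} = - \frac{1}{6}$)
$O = \frac{5}{6}$ ($O = \left(-5\right) \left(- \frac{1}{6}\right) = \frac{5}{6} \approx 0.83333$)
$26 O = 26 \cdot \frac{5}{6} = \frac{65}{3}$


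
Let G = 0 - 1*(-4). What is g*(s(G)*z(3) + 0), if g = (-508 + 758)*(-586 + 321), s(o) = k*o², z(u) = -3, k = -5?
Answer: -15900000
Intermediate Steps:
G = 4 (G = 0 + 4 = 4)
s(o) = -5*o²
g = -66250 (g = 250*(-265) = -66250)
g*(s(G)*z(3) + 0) = -66250*(-5*4²*(-3) + 0) = -66250*(-5*16*(-3) + 0) = -66250*(-80*(-3) + 0) = -66250*(240 + 0) = -66250*240 = -15900000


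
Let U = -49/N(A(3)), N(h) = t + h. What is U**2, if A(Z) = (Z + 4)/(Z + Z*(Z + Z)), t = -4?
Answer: 21609/121 ≈ 178.59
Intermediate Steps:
A(Z) = (4 + Z)/(Z + 2*Z**2) (A(Z) = (4 + Z)/(Z + Z*(2*Z)) = (4 + Z)/(Z + 2*Z**2))
N(h) = -4 + h
U = 147/11 (U = -49/(-4 + (4 + 3)/(3*(1 + 2*3))) = -49/(-4 + (1/3)*7/(1 + 6)) = -49/(-4 + (1/3)*7/7) = -49/(-4 + (1/3)*(1/7)*7) = -49/(-4 + 1/3) = -49/(-11/3) = -49*(-3/11) = 147/11 ≈ 13.364)
U**2 = (147/11)**2 = 21609/121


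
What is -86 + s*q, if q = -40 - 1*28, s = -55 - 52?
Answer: 7190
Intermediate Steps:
s = -107
q = -68 (q = -40 - 28 = -68)
-86 + s*q = -86 - 107*(-68) = -86 + 7276 = 7190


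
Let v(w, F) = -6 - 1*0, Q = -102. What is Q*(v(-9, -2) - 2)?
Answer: 816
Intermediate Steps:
v(w, F) = -6 (v(w, F) = -6 + 0 = -6)
Q*(v(-9, -2) - 2) = -102*(-6 - 2) = -102*(-8) = 816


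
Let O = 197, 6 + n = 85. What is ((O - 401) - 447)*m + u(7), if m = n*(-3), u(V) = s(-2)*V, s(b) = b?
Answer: 154273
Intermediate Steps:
n = 79 (n = -6 + 85 = 79)
u(V) = -2*V
m = -237 (m = 79*(-3) = -237)
((O - 401) - 447)*m + u(7) = ((197 - 401) - 447)*(-237) - 2*7 = (-204 - 447)*(-237) - 14 = -651*(-237) - 14 = 154287 - 14 = 154273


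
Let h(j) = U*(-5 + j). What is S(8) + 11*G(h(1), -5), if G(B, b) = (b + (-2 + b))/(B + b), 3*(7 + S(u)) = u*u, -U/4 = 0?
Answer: 611/15 ≈ 40.733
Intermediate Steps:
U = 0 (U = -4*0 = 0)
S(u) = -7 + u²/3 (S(u) = -7 + (u*u)/3 = -7 + u²/3)
h(j) = 0 (h(j) = 0*(-5 + j) = 0)
G(B, b) = (-2 + 2*b)/(B + b)
S(8) + 11*G(h(1), -5) = (-7 + (⅓)*8²) + 11*(2*(-1 - 5)/(0 - 5)) = (-7 + (⅓)*64) + 11*(2*(-6)/(-5)) = (-7 + 64/3) + 11*(2*(-⅕)*(-6)) = 43/3 + 11*(12/5) = 43/3 + 132/5 = 611/15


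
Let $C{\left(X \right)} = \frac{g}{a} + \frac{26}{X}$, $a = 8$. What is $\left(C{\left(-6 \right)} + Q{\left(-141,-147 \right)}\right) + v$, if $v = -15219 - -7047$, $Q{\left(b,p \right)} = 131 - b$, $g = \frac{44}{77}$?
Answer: $- \frac{331979}{42} \approx -7904.3$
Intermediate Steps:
$g = \frac{4}{7}$ ($g = 44 \cdot \frac{1}{77} = \frac{4}{7} \approx 0.57143$)
$C{\left(X \right)} = \frac{1}{14} + \frac{26}{X}$ ($C{\left(X \right)} = \frac{4}{7 \cdot 8} + \frac{26}{X} = \frac{4}{7} \cdot \frac{1}{8} + \frac{26}{X} = \frac{1}{14} + \frac{26}{X}$)
$v = -8172$ ($v = -15219 + 7047 = -8172$)
$\left(C{\left(-6 \right)} + Q{\left(-141,-147 \right)}\right) + v = \left(\frac{364 - 6}{14 \left(-6\right)} + \left(131 - -141\right)\right) - 8172 = \left(\frac{1}{14} \left(- \frac{1}{6}\right) 358 + \left(131 + 141\right)\right) - 8172 = \left(- \frac{179}{42} + 272\right) - 8172 = \frac{11245}{42} - 8172 = - \frac{331979}{42}$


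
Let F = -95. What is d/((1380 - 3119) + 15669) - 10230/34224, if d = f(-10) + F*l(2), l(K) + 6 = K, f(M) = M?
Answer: -69807/256312 ≈ -0.27235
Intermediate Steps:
l(K) = -6 + K
d = 370 (d = -10 - 95*(-6 + 2) = -10 - 95*(-4) = -10 + 380 = 370)
d/((1380 - 3119) + 15669) - 10230/34224 = 370/((1380 - 3119) + 15669) - 10230/34224 = 370/(-1739 + 15669) - 10230*1/34224 = 370/13930 - 55/184 = 370*(1/13930) - 55/184 = 37/1393 - 55/184 = -69807/256312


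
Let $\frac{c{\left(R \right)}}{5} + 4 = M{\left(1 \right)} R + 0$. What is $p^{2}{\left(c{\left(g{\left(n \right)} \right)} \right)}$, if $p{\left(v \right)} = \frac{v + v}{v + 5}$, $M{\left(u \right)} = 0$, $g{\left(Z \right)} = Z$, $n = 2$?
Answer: $\frac{64}{9} \approx 7.1111$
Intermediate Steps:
$c{\left(R \right)} = -20$ ($c{\left(R \right)} = -20 + 5 \left(0 R + 0\right) = -20 + 5 \left(0 + 0\right) = -20 + 5 \cdot 0 = -20 + 0 = -20$)
$p{\left(v \right)} = \frac{2 v}{5 + v}$
$p^{2}{\left(c{\left(g{\left(n \right)} \right)} \right)} = \left(2 \left(-20\right) \frac{1}{5 - 20}\right)^{2} = \left(2 \left(-20\right) \frac{1}{-15}\right)^{2} = \left(2 \left(-20\right) \left(- \frac{1}{15}\right)\right)^{2} = \left(\frac{8}{3}\right)^{2} = \frac{64}{9}$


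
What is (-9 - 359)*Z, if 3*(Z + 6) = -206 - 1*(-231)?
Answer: -2576/3 ≈ -858.67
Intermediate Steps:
Z = 7/3 (Z = -6 + (-206 - 1*(-231))/3 = -6 + (-206 + 231)/3 = -6 + (1/3)*25 = -6 + 25/3 = 7/3 ≈ 2.3333)
(-9 - 359)*Z = (-9 - 359)*(7/3) = -368*7/3 = -2576/3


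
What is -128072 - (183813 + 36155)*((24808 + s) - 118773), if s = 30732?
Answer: 13909108472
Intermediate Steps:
-128072 - (183813 + 36155)*((24808 + s) - 118773) = -128072 - (183813 + 36155)*((24808 + 30732) - 118773) = -128072 - 219968*(55540 - 118773) = -128072 - 219968*(-63233) = -128072 - 1*(-13909236544) = -128072 + 13909236544 = 13909108472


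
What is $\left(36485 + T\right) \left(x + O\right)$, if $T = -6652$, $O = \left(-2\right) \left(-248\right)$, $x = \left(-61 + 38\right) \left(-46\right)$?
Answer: $46360482$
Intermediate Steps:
$x = 1058$ ($x = \left(-23\right) \left(-46\right) = 1058$)
$O = 496$
$\left(36485 + T\right) \left(x + O\right) = \left(36485 - 6652\right) \left(1058 + 496\right) = 29833 \cdot 1554 = 46360482$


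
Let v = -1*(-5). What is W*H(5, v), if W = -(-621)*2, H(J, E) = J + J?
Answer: 12420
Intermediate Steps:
v = 5
H(J, E) = 2*J
W = 1242 (W = -1*(-1242) = 1242)
W*H(5, v) = 1242*(2*5) = 1242*10 = 12420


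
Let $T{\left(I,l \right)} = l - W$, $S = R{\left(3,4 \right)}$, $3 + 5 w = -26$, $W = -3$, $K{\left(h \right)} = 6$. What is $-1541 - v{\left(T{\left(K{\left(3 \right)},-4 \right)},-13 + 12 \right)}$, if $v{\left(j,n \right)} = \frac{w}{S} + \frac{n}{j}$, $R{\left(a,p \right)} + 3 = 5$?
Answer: $- \frac{15391}{10} \approx -1539.1$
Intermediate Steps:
$R{\left(a,p \right)} = 2$ ($R{\left(a,p \right)} = -3 + 5 = 2$)
$w = - \frac{29}{5}$ ($w = - \frac{3}{5} + \frac{1}{5} \left(-26\right) = - \frac{3}{5} - \frac{26}{5} = - \frac{29}{5} \approx -5.8$)
$S = 2$
$T{\left(I,l \right)} = 3 + l$ ($T{\left(I,l \right)} = l - -3 = l + 3 = 3 + l$)
$v{\left(j,n \right)} = - \frac{29}{10} + \frac{n}{j}$ ($v{\left(j,n \right)} = - \frac{29}{5 \cdot 2} + \frac{n}{j} = \left(- \frac{29}{5}\right) \frac{1}{2} + \frac{n}{j} = - \frac{29}{10} + \frac{n}{j}$)
$-1541 - v{\left(T{\left(K{\left(3 \right)},-4 \right)},-13 + 12 \right)} = -1541 - \left(- \frac{29}{10} + \frac{-13 + 12}{3 - 4}\right) = -1541 - \left(- \frac{29}{10} - \frac{1}{-1}\right) = -1541 - \left(- \frac{29}{10} - -1\right) = -1541 - \left(- \frac{29}{10} + 1\right) = -1541 - - \frac{19}{10} = -1541 + \frac{19}{10} = - \frac{15391}{10}$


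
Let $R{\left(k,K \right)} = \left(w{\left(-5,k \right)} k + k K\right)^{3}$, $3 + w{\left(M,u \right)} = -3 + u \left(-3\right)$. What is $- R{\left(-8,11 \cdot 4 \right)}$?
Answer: $122023936$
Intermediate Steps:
$w{\left(M,u \right)} = -6 - 3 u$ ($w{\left(M,u \right)} = -3 + \left(-3 + u \left(-3\right)\right) = -3 - \left(3 + 3 u\right) = -6 - 3 u$)
$R{\left(k,K \right)} = \left(K k + k \left(-6 - 3 k\right)\right)^{3}$ ($R{\left(k,K \right)} = \left(\left(-6 - 3 k\right) k + k K\right)^{3} = \left(k \left(-6 - 3 k\right) + K k\right)^{3} = \left(K k + k \left(-6 - 3 k\right)\right)^{3}$)
$- R{\left(-8,11 \cdot 4 \right)} = - \left(-1\right) \left(-8\right)^{3} \left(6 - 11 \cdot 4 + 3 \left(-8\right)\right)^{3} = - \left(-1\right) \left(-512\right) \left(6 - 44 - 24\right)^{3} = - \left(-1\right) \left(-512\right) \left(-62\right)^{3} = - \left(-1\right) \left(-512\right) \left(-238328\right) = \left(-1\right) \left(-122023936\right) = 122023936$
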